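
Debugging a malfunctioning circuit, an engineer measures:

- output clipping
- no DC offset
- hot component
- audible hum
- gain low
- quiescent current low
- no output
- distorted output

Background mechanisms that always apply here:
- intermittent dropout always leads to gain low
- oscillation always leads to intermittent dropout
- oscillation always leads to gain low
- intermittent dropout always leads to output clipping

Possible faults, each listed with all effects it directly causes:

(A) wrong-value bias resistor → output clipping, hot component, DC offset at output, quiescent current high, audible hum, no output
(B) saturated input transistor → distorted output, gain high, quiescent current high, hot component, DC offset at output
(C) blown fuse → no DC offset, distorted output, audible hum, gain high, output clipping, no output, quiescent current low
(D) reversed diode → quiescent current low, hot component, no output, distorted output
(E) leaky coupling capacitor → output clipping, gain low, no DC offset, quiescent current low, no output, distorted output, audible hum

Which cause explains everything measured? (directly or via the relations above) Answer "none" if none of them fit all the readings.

none

Checking each candidate against the observations:
(A) wrong-value bias resistor — fails on no DC offset, gain low, quiescent current low, distorted output (predicts DC offset at output, not no DC offset; predicts quiescent current high, not quiescent current low)
(B) saturated input transistor — output clipping -; no DC offset -; hot component +; audible hum -; gain low -; quiescent current low -; no output -; distorted output +
(C) blown fuse — output clipping +; no DC offset +; hot component -; audible hum +; gain low -; quiescent current low +; no output +; distorted output +
(D) reversed diode — output clipping -; no DC offset -; hot component +; audible hum -; gain low -; quiescent current low +; no output +; distorted output +
(E) leaky coupling capacitor — output clipping +; no DC offset +; hot component -; audible hum +; gain low +; quiescent current low +; no output +; distorted output +
No candidate is consistent with all observations.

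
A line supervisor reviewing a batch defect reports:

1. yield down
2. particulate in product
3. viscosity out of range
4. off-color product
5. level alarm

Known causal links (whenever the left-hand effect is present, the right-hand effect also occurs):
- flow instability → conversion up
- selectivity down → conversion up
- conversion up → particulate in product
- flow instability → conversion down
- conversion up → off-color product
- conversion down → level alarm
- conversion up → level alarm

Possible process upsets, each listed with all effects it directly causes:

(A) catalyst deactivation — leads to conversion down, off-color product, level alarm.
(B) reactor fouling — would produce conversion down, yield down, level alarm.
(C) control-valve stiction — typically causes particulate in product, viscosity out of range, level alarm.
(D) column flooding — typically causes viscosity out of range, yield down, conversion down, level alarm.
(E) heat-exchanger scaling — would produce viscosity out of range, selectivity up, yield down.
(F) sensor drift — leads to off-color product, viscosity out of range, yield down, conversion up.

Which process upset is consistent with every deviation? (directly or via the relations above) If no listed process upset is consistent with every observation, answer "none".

F

Testing each hypothesis:
(A) catalyst deactivation — yield down NO; particulate in product NO; viscosity out of range NO; off-color product yes; level alarm yes
(B) reactor fouling — does not account for particulate in product, viscosity out of range, off-color product
(C) control-valve stiction — does not account for yield down, off-color product
(D) column flooding — does not account for particulate in product, off-color product
(E) heat-exchanger scaling — does not account for particulate in product, off-color product, level alarm
(F) sensor drift — accounts for every observation (particulate in product through conversion up → particulate in product)
(F) is the only candidate with no mismatches.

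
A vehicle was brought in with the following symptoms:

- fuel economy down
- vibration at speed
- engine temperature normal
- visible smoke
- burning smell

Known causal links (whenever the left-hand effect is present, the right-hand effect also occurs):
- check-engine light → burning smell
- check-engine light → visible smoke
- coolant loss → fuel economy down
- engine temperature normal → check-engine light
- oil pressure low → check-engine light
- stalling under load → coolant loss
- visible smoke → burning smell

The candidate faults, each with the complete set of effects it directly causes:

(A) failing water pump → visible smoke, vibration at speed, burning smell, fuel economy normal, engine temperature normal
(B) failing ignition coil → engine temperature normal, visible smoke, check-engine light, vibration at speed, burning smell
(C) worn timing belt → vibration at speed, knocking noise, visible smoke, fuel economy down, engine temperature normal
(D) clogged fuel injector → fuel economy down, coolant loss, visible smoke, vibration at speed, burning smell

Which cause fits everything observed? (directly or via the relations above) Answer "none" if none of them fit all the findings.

C

Testing each hypothesis:
(A) failing water pump — fails on fuel economy down (predicts fuel economy normal, not fuel economy down)
(B) failing ignition coil — fuel economy down miss; vibration at speed match; engine temperature normal match; visible smoke match; burning smell match
(C) worn timing belt — fuel economy down match; vibration at speed match; engine temperature normal match; visible smoke match; burning smell match (through visible smoke → burning smell)
(D) clogged fuel injector — fuel economy down match; vibration at speed match; engine temperature normal miss; visible smoke match; burning smell match
(C) alone accounts for all the evidence.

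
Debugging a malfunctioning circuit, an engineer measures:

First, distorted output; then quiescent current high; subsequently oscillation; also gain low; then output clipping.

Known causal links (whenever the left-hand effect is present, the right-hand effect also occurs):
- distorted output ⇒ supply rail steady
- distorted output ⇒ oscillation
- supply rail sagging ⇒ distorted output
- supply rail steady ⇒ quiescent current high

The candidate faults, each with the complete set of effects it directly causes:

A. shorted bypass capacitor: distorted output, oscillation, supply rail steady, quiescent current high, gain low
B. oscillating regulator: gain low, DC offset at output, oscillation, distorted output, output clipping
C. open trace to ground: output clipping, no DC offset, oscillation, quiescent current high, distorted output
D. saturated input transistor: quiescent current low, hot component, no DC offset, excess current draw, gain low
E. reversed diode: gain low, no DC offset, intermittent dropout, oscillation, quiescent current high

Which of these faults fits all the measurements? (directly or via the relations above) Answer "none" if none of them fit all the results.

Checking each candidate against the observations:
(A) shorted bypass capacitor — does not account for output clipping
(B) oscillating regulator — accounts for every observation (quiescent current high by distorted output → supply rail steady → quiescent current high)
(C) open trace to ground — distorted output ✓; quiescent current high ✓; oscillation ✓; gain low ✗; output clipping ✓
(D) saturated input transistor — distorted output ✗; quiescent current high ✗; oscillation ✗; gain low ✓; output clipping ✗
(E) reversed diode — does not account for distorted output, output clipping
(B) is the only candidate with no mismatches.

B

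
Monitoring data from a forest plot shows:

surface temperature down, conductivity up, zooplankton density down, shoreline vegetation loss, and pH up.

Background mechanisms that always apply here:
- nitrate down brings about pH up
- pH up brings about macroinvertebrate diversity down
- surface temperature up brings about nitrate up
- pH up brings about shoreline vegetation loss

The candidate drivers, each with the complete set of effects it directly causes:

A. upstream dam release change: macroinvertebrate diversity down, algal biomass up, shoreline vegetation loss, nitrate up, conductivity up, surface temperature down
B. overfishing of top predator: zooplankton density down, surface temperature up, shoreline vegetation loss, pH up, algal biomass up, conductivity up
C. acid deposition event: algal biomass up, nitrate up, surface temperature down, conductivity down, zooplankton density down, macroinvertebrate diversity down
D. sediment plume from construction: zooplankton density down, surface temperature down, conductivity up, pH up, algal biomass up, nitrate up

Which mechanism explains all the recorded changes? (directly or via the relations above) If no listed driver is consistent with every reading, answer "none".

Per-candidate check:
(A) upstream dam release change — surface temperature down yes; conductivity up yes; zooplankton density down NO; shoreline vegetation loss yes; pH up NO
(B) overfishing of top predator — surface temperature down NO; conductivity up yes; zooplankton density down yes; shoreline vegetation loss yes; pH up yes
(C) acid deposition event — surface temperature down yes; conductivity up NO; zooplankton density down yes; shoreline vegetation loss NO; pH up NO
(D) sediment plume from construction — surface temperature down yes; conductivity up yes; zooplankton density down yes; shoreline vegetation loss yes (by pH up → shoreline vegetation loss); pH up yes
(D) is the only candidate with no mismatches.

D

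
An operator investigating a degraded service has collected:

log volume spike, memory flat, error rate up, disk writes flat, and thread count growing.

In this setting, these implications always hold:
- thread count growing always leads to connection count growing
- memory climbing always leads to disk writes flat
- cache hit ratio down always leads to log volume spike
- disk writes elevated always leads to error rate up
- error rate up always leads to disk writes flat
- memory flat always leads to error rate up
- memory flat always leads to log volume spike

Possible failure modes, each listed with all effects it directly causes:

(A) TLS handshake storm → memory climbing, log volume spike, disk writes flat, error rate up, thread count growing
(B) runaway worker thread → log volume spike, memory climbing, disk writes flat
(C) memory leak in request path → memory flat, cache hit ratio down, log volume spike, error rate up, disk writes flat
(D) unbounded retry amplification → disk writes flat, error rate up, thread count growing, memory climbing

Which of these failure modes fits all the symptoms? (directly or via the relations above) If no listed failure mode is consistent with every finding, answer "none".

none

For each candidate, compare predicted effects to what was observed:
(A) TLS handshake storm — fails on memory flat (predicts memory climbing, not memory flat)
(B) runaway worker thread — fails on memory flat, error rate up, thread count growing (predicts memory climbing, not memory flat)
(C) memory leak in request path — log volume spike ✓; memory flat ✓; error rate up ✓; disk writes flat ✓; thread count growing ✗
(D) unbounded retry amplification — fails on log volume spike, memory flat (predicts memory climbing, not memory flat)
Every candidate fails on at least one observation.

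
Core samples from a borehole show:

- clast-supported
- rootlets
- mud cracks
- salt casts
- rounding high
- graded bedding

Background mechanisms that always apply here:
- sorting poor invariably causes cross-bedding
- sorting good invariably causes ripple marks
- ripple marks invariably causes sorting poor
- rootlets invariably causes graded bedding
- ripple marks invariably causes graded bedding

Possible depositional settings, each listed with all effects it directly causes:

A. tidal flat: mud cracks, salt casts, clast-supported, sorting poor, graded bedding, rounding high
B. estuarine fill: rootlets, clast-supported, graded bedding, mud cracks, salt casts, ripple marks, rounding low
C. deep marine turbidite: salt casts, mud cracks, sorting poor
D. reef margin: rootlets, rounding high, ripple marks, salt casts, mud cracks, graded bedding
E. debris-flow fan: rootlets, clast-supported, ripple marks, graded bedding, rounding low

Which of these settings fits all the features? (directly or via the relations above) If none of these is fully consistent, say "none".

none

Per-candidate check:
(A) tidal flat — does not account for rootlets
(B) estuarine fill — clast-supported match; rootlets match; mud cracks match; salt casts match; rounding high miss; graded bedding match
(C) deep marine turbidite — clast-supported miss; rootlets miss; mud cracks match; salt casts match; rounding high miss; graded bedding miss
(D) reef margin — does not account for clast-supported
(E) debris-flow fan — fails on mud cracks, salt casts, rounding high (predicts rounding low, not rounding high)
None of the listed candidates fits everything.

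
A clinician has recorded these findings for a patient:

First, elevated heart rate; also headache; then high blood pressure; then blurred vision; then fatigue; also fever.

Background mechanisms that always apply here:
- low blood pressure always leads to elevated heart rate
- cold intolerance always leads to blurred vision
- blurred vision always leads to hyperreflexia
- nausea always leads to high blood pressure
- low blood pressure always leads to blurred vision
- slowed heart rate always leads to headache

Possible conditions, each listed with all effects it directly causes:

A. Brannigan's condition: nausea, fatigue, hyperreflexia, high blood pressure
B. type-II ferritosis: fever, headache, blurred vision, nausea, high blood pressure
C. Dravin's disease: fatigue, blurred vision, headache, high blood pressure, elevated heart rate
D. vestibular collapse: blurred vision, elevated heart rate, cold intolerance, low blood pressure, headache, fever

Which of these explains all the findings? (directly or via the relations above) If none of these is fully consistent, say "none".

Testing each hypothesis:
(A) Brannigan's condition — elevated heart rate miss; headache miss; high blood pressure match; blurred vision miss; fatigue match; fever miss
(B) type-II ferritosis — elevated heart rate miss; headache match; high blood pressure match; blurred vision match; fatigue miss; fever match
(C) Dravin's disease — does not account for fever
(D) vestibular collapse — elevated heart rate match; headache match; high blood pressure miss; blurred vision match; fatigue miss; fever match
No candidate is consistent with all observations.

none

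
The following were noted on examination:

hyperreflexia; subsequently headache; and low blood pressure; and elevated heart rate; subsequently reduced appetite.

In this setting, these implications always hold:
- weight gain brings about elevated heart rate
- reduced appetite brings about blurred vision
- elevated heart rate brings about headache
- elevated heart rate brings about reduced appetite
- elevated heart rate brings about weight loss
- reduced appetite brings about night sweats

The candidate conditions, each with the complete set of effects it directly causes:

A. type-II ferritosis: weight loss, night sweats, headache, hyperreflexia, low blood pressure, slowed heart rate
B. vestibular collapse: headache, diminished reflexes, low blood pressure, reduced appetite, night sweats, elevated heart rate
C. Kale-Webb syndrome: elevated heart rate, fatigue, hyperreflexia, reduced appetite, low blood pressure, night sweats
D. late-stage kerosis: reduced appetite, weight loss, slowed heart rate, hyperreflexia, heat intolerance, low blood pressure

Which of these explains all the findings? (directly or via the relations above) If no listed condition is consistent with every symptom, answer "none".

Testing each hypothesis:
(A) type-II ferritosis — hyperreflexia +; headache +; low blood pressure +; elevated heart rate -; reduced appetite -
(B) vestibular collapse — hyperreflexia -; headache +; low blood pressure +; elevated heart rate +; reduced appetite +
(C) Kale-Webb syndrome — hyperreflexia +; headache + (via elevated heart rate → headache); low blood pressure +; elevated heart rate +; reduced appetite +
(D) late-stage kerosis — hyperreflexia +; headache -; low blood pressure +; elevated heart rate -; reduced appetite +
Only (C) is consistent with every observation.

C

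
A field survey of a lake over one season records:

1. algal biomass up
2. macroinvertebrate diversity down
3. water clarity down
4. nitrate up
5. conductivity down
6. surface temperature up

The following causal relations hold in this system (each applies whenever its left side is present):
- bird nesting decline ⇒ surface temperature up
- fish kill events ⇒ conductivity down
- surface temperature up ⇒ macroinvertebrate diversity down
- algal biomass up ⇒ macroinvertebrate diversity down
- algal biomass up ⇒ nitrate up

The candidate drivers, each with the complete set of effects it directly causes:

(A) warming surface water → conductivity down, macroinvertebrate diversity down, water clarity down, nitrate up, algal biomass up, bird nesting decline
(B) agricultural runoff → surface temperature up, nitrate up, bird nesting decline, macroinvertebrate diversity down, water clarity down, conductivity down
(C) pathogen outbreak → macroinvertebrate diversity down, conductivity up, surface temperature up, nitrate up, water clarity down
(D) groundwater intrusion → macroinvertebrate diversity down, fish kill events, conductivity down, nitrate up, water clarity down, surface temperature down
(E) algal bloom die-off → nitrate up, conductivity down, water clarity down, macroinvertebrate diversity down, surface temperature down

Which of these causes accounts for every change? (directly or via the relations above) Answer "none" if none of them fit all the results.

A

Checking each candidate against the observations:
(A) warming surface water — algal biomass up match; macroinvertebrate diversity down match; water clarity down match; nitrate up match; conductivity down match; surface temperature up match (by bird nesting decline → surface temperature up)
(B) agricultural runoff — algal biomass up miss; macroinvertebrate diversity down match; water clarity down match; nitrate up match; conductivity down match; surface temperature up match
(C) pathogen outbreak — fails on algal biomass up, conductivity down (predicts conductivity up, not conductivity down)
(D) groundwater intrusion — fails on algal biomass up, surface temperature up (predicts surface temperature down, not surface temperature up)
(E) algal bloom die-off — algal biomass up miss; macroinvertebrate diversity down match; water clarity down match; nitrate up match; conductivity down match; surface temperature up miss
(A) alone accounts for all the evidence.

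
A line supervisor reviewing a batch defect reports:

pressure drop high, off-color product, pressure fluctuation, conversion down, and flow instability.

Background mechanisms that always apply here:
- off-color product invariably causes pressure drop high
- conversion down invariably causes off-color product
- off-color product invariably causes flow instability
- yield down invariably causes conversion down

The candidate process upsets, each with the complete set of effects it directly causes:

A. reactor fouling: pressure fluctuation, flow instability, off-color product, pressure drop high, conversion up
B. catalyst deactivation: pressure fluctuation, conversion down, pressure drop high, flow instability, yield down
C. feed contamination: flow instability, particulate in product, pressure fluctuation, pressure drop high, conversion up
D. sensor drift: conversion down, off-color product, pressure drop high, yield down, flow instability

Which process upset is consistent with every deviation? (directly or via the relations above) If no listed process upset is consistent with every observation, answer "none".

B

Checking each candidate against the observations:
(A) reactor fouling — pressure drop high yes; off-color product yes; pressure fluctuation yes; conversion down NO; flow instability yes
(B) catalyst deactivation — pressure drop high yes; off-color product yes (by conversion down → off-color product); pressure fluctuation yes; conversion down yes; flow instability yes
(C) feed contamination — pressure drop high yes; off-color product NO; pressure fluctuation yes; conversion down NO; flow instability yes
(D) sensor drift — pressure drop high yes; off-color product yes; pressure fluctuation NO; conversion down yes; flow instability yes
Only (B) is consistent with every observation.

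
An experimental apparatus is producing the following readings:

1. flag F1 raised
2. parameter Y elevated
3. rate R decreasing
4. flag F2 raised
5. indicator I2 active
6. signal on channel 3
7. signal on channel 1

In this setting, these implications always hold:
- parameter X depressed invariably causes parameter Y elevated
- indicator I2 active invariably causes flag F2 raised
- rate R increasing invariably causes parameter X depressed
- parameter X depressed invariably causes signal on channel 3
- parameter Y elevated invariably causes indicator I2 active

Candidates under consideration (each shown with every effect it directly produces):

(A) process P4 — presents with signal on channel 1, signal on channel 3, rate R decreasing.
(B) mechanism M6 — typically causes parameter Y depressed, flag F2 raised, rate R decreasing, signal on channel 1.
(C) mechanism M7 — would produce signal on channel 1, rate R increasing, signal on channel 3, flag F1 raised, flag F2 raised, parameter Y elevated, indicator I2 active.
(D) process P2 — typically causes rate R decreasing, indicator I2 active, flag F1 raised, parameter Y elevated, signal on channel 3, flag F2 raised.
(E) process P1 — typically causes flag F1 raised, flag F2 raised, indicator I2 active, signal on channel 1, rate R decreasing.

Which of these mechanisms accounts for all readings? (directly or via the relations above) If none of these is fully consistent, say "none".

none

For each candidate, compare predicted effects to what was observed:
(A) process P4 — flag F1 raised miss; parameter Y elevated miss; rate R decreasing match; flag F2 raised miss; indicator I2 active miss; signal on channel 3 match; signal on channel 1 match
(B) mechanism M6 — flag F1 raised miss; parameter Y elevated miss; rate R decreasing match; flag F2 raised match; indicator I2 active miss; signal on channel 3 miss; signal on channel 1 match
(C) mechanism M7 — fails on rate R decreasing (predicts rate R increasing, not rate R decreasing)
(D) process P2 — flag F1 raised match; parameter Y elevated match; rate R decreasing match; flag F2 raised match; indicator I2 active match; signal on channel 3 match; signal on channel 1 miss
(E) process P1 — flag F1 raised match; parameter Y elevated miss; rate R decreasing match; flag F2 raised match; indicator I2 active match; signal on channel 3 miss; signal on channel 1 match
No candidate is consistent with all observations.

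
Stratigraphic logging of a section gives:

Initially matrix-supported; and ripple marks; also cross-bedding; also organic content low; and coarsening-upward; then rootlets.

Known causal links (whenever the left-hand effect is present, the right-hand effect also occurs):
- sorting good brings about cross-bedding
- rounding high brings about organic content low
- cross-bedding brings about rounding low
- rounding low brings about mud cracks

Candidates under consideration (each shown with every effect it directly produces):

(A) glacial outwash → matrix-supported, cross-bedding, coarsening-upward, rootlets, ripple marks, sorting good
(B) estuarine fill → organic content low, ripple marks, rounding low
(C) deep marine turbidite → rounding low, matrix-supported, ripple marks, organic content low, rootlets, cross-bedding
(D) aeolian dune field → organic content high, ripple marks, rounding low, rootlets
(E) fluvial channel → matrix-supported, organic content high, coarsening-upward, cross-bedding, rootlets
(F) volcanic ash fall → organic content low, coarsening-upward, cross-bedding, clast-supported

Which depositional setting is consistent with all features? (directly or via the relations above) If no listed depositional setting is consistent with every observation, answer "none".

none

Checking each candidate against the observations:
(A) glacial outwash — matrix-supported yes; ripple marks yes; cross-bedding yes; organic content low NO; coarsening-upward yes; rootlets yes
(B) estuarine fill — does not account for matrix-supported, cross-bedding, coarsening-upward, rootlets
(C) deep marine turbidite — does not account for coarsening-upward
(D) aeolian dune field — matrix-supported NO; ripple marks yes; cross-bedding NO; organic content low NO; coarsening-upward NO; rootlets yes
(E) fluvial channel — fails on ripple marks, organic content low (predicts organic content high, not organic content low)
(F) volcanic ash fall — matrix-supported NO; ripple marks NO; cross-bedding yes; organic content low yes; coarsening-upward yes; rootlets NO
No candidate is consistent with all observations.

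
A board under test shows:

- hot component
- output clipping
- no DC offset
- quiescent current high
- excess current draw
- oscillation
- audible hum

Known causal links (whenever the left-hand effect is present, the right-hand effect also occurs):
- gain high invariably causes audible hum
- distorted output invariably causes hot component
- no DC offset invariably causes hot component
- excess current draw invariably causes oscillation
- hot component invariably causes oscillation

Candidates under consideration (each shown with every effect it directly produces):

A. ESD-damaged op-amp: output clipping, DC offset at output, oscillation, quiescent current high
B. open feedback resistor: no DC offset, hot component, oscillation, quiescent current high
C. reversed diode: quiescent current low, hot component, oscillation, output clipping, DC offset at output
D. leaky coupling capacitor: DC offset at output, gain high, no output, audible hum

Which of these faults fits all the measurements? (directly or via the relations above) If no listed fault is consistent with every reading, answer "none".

For each candidate, compare predicted effects to what was observed:
(A) ESD-damaged op-amp — hot component ✗; output clipping ✓; no DC offset ✗; quiescent current high ✓; excess current draw ✗; oscillation ✓; audible hum ✗
(B) open feedback resistor — hot component ✓; output clipping ✗; no DC offset ✓; quiescent current high ✓; excess current draw ✗; oscillation ✓; audible hum ✗
(C) reversed diode — fails on no DC offset, quiescent current high, excess current draw, audible hum (predicts DC offset at output, not no DC offset; predicts quiescent current low, not quiescent current high)
(D) leaky coupling capacitor — hot component ✗; output clipping ✗; no DC offset ✗; quiescent current high ✗; excess current draw ✗; oscillation ✗; audible hum ✓
No candidate is consistent with all observations.

none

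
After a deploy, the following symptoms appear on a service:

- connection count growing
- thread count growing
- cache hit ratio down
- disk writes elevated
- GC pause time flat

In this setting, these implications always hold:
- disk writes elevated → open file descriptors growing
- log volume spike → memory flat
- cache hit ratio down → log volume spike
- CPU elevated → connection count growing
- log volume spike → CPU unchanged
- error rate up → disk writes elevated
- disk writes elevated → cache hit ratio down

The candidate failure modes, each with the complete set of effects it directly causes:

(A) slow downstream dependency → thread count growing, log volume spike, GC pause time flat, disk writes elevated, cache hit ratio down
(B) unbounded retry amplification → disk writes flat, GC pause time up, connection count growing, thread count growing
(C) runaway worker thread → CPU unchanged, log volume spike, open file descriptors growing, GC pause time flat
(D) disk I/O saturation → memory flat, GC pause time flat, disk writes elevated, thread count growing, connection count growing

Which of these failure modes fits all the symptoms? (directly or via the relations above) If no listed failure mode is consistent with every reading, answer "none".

D

Checking each candidate against the observations:
(A) slow downstream dependency — does not account for connection count growing
(B) unbounded retry amplification — connection count growing +; thread count growing +; cache hit ratio down -; disk writes elevated -; GC pause time flat -
(C) runaway worker thread — does not account for connection count growing, thread count growing, cache hit ratio down, disk writes elevated
(D) disk I/O saturation — accounts for every observation (cache hit ratio down by disk writes elevated → cache hit ratio down)
(D) alone accounts for all the evidence.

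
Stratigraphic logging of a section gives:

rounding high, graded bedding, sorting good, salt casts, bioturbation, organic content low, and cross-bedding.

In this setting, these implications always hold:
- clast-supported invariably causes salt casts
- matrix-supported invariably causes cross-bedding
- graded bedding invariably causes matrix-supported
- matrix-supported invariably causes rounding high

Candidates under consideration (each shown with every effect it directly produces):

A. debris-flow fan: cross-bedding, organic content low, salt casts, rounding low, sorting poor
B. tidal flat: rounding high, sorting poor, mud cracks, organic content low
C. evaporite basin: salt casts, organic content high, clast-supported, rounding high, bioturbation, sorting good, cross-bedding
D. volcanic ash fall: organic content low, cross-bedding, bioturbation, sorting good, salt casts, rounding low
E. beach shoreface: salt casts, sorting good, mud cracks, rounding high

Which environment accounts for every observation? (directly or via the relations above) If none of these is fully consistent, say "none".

none

Per-candidate check:
(A) debris-flow fan — rounding high miss; graded bedding miss; sorting good miss; salt casts match; bioturbation miss; organic content low match; cross-bedding match
(B) tidal flat — fails on graded bedding, sorting good, salt casts, bioturbation, cross-bedding (predicts sorting poor, not sorting good)
(C) evaporite basin — rounding high match; graded bedding miss; sorting good match; salt casts match; bioturbation match; organic content low miss; cross-bedding match
(D) volcanic ash fall — rounding high miss; graded bedding miss; sorting good match; salt casts match; bioturbation match; organic content low match; cross-bedding match
(E) beach shoreface — does not account for graded bedding, bioturbation, organic content low, cross-bedding
None of the listed candidates fits everything.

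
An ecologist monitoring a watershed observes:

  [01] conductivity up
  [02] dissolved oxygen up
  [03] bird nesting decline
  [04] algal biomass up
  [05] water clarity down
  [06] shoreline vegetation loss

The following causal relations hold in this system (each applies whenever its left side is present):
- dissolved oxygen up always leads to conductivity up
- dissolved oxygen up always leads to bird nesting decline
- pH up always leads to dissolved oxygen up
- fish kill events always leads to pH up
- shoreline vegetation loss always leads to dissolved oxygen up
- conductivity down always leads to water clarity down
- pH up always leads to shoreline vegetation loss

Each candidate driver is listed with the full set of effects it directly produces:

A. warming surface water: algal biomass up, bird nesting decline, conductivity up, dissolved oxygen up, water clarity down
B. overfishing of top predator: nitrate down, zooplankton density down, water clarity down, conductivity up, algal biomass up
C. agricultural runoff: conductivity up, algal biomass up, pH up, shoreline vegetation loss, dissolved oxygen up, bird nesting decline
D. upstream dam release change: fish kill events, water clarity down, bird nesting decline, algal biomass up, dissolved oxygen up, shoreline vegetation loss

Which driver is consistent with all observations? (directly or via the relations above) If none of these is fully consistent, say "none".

D

Checking each candidate against the observations:
(A) warming surface water — does not account for shoreline vegetation loss
(B) overfishing of top predator — conductivity up yes; dissolved oxygen up NO; bird nesting decline NO; algal biomass up yes; water clarity down yes; shoreline vegetation loss NO
(C) agricultural runoff — does not account for water clarity down
(D) upstream dam release change — accounts for every observation (conductivity up through dissolved oxygen up → conductivity up)
Only (D) is consistent with every observation.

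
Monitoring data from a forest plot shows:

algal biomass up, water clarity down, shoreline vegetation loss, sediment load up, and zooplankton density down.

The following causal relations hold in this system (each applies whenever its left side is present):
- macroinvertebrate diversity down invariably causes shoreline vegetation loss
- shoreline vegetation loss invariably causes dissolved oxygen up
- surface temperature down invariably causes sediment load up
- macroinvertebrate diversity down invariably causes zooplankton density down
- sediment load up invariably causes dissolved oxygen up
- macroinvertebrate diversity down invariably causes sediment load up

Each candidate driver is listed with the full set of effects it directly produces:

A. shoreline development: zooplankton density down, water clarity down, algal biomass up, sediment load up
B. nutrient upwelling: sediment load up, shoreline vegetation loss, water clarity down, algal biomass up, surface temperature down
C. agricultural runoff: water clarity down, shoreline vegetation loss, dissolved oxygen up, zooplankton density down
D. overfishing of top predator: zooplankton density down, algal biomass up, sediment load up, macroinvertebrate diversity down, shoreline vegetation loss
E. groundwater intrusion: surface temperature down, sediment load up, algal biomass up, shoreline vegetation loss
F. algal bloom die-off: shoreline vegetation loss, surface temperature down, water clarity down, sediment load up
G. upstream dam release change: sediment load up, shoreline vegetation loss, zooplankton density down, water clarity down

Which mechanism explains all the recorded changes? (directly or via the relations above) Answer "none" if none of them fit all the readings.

Per-candidate check:
(A) shoreline development — algal biomass up +; water clarity down +; shoreline vegetation loss -; sediment load up +; zooplankton density down +
(B) nutrient upwelling — does not account for zooplankton density down
(C) agricultural runoff — algal biomass up -; water clarity down +; shoreline vegetation loss +; sediment load up -; zooplankton density down +
(D) overfishing of top predator — does not account for water clarity down
(E) groundwater intrusion — algal biomass up +; water clarity down -; shoreline vegetation loss +; sediment load up +; zooplankton density down -
(F) algal bloom die-off — does not account for algal biomass up, zooplankton density down
(G) upstream dam release change — algal biomass up -; water clarity down +; shoreline vegetation loss +; sediment load up +; zooplankton density down +
No candidate is consistent with all observations.

none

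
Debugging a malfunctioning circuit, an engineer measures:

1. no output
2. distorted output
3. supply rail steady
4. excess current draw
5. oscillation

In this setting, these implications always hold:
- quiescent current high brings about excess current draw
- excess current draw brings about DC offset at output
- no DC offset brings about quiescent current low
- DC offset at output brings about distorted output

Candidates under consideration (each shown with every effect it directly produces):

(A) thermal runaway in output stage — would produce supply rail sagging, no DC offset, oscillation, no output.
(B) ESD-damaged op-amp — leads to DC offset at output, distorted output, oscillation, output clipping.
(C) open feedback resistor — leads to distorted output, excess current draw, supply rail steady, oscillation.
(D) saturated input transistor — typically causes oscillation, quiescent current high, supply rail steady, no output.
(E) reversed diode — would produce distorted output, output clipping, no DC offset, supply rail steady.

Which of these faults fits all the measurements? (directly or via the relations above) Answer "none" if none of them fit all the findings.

For each candidate, compare predicted effects to what was observed:
(A) thermal runaway in output stage — fails on distorted output, supply rail steady, excess current draw (predicts supply rail sagging, not supply rail steady)
(B) ESD-damaged op-amp — does not account for no output, supply rail steady, excess current draw
(C) open feedback resistor — no output NO; distorted output yes; supply rail steady yes; excess current draw yes; oscillation yes
(D) saturated input transistor — no output yes; distorted output yes (via quiescent current high → excess current draw → DC offset at output → distorted output); supply rail steady yes; excess current draw yes (via quiescent current high → excess current draw); oscillation yes
(E) reversed diode — does not account for no output, excess current draw, oscillation
(D) is the only candidate with no mismatches.

D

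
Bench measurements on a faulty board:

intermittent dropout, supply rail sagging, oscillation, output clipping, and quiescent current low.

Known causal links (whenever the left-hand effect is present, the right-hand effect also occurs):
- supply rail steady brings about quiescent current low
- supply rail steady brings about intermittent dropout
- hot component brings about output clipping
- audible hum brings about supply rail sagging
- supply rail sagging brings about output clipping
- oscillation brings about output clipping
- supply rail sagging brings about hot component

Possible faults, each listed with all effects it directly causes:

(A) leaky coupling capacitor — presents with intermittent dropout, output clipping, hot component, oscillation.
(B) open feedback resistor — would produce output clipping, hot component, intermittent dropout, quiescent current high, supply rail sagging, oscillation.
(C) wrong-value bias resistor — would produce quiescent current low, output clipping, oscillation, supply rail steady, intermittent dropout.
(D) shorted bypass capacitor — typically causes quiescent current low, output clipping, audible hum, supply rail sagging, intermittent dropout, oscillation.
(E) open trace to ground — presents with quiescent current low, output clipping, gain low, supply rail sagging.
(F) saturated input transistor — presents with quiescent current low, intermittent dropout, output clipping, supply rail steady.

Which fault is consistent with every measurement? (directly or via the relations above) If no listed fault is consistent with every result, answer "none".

D

Testing each hypothesis:
(A) leaky coupling capacitor — does not account for supply rail sagging, quiescent current low
(B) open feedback resistor — fails on quiescent current low (predicts quiescent current high, not quiescent current low)
(C) wrong-value bias resistor — fails on supply rail sagging (predicts supply rail steady, not supply rail sagging)
(D) shorted bypass capacitor — accounts for every observation
(E) open trace to ground — does not account for intermittent dropout, oscillation
(F) saturated input transistor — fails on supply rail sagging, oscillation (predicts supply rail steady, not supply rail sagging)
(D) alone accounts for all the evidence.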